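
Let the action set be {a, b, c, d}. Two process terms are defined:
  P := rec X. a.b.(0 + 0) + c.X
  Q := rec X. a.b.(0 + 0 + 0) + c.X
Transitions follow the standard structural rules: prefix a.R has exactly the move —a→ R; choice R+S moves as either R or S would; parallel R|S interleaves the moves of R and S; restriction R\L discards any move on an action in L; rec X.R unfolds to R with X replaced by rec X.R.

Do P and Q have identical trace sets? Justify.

traces(P) = traces(Q)

LTS(P): 3 reachable states
  u0 = rec X. a.b.(0 + 0) + c.X → ··a··> u1, ··c··> u0
  u1 = b.(0 + 0) → ··b··> u2
  u2 = 0 + 0 → (no moves)
LTS(Q): 3 reachable states
  v0 = rec X. a.b.(0 + 0 + 0) + c.X → ··a··> v1, ··c··> v0
  v1 = b.(0 + 0 + 0) → ··b··> v2
  v2 = 0 + 0 + 0 → (no moves)
Coarsest stable partition (strong bisimilarity classes):
  B0 = {u0, v0}
  B1 = {u1, v1}
  B2 = {u2, v2}
u0 ∈ B0, v0 ∈ B0 → same block
Bisimilar ⇒ trace-equivalent.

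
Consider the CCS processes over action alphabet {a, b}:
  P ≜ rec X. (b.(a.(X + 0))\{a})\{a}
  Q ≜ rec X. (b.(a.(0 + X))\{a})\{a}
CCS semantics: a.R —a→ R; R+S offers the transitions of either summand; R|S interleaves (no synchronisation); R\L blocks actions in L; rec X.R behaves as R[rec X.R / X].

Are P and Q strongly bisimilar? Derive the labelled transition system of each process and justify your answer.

P ~ Q

P's transition system — 2 states:
  m0 = rec X. (b.(a.(X + 0))\{a})\{a} has moves =b=> m1
  m1 = (a.((rec X. (b.(a.(X + 0))\{a})\{a}) + 0))\{a}\{a} has moves (no moves)
Q's transition system — 2 states:
  n0 = rec X. (b.(a.(0 + X))\{a})\{a} has moves =b=> n1
  n1 = (a.(0 + (rec X. (b.(a.(0 + X))\{a})\{a})))\{a}\{a} has moves (no moves)
Partition-refinement fixed point:
  B0 = {m0, n0}
  B1 = {m1, n1}
m0 ∈ B0, n0 ∈ B0 → same block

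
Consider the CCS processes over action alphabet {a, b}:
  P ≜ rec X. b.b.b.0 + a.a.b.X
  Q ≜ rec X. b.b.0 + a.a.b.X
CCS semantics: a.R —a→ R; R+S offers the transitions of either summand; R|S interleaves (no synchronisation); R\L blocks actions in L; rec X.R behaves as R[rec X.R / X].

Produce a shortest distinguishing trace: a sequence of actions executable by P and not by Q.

bbb

P's transition system — 6 states:
  m0 = rec X. b.b.b.0 + a.a.b.X → -a-> m1, -b-> m2
  m1 = a.b.(rec X. b.b.b.0 + a.a.b.X) → -a-> m3
  m2 = b.b.0 → -b-> m4
  m3 = b.(rec X. b.b.b.0 + a.a.b.X) → -b-> m0
  m4 = b.0 → -b-> m5
  m5 = 0 → (no moves)
Q's transition system — 5 states:
  n0 = rec X. b.b.0 + a.a.b.X → -a-> n1, -b-> n2
  n1 = a.b.(rec X. b.b.0 + a.a.b.X) → -a-> n3
  n2 = b.0 → -b-> n4
  n3 = b.(rec X. b.b.0 + a.a.b.X) → -b-> n0
  n4 = 0 → (no moves)
Trace ⟨bbb⟩ through P, begin at {m0}:
  step 1 (b): {m2}
  step 2 (b): {m4}
  step 3 (b): {m5}
  ✓ P
Trace ⟨bbb⟩ through Q, begin at {n0}:
  step 1 (b): {n2}
  step 2 (b): {n4}
  step 3 (b): ∅  — Q cannot continue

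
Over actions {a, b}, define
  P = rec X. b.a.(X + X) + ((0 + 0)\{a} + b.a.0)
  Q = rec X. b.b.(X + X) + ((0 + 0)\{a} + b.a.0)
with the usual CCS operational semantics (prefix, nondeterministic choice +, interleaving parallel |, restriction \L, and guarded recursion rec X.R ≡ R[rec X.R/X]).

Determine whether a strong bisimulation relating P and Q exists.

P ≁ Q

Reachable graph of P (5 states):
  u0 = rec X. b.a.(X + X) + ((0 + 0)\{a} + b.a.0) ⊢ —b→ u1, —b→ u2
  u1 = a.((rec X. b.a.(X + X) + ((0 + 0)\{a} + b.a.0)) + (rec X. b.a.(X + X) + ((0 + 0)\{a} + b.a.0))) ⊢ —a→ u3
  u2 = a.0 ⊢ —a→ u4
  u3 = (rec X. b.a.(X + X) + ((0 + 0)\{a} + b.a.0)) + (rec X. b.a.(X + X) + ((0 + 0)\{a} + b.a.0)) ⊢ —b→ u1, —b→ u2
  u4 = 0 ⊢ stopped
Reachable graph of Q (5 states):
  v0 = rec X. b.b.(X + X) + ((0 + 0)\{a} + b.a.0) ⊢ —b→ v1, —b→ v2
  v1 = a.0 ⊢ —a→ v3
  v2 = b.((rec X. b.b.(X + X) + ((0 + 0)\{a} + b.a.0)) + (rec X. b.b.(X + X) + ((0 + 0)\{a} + b.a.0))) ⊢ —b→ v4
  v3 = 0 ⊢ stopped
  v4 = (rec X. b.b.(X + X) + ((0 + 0)\{a} + b.a.0)) + (rec X. b.b.(X + X) + ((0 + 0)\{a} + b.a.0)) ⊢ —b→ v1, —b→ v2
Coarsest stable partition (strong bisimilarity classes):
  B0 = {u0, u3}
  B1 = {u2, v1}
  B2 = {u4, v3}
  B3 = {u1}
  B4 = {v0, v4}
  B5 = {v2}
u0 ∈ B0, v0 ∈ B4 → different blocks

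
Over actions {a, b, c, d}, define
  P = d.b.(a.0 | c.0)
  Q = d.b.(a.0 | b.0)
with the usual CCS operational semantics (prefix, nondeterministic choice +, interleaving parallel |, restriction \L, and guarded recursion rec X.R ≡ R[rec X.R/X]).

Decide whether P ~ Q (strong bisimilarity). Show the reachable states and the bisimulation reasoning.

Reachable graph of P (6 states):
  m0 = d.b.(a.0 | c.0) has moves —d→ m1
  m1 = b.(a.0 | c.0) has moves —b→ m2
  m2 = a.0 | c.0 has moves —a→ m3, —c→ m4
  m3 = 0 | c.0 has moves —c→ m5
  m4 = a.0 | 0 has moves —a→ m5
  m5 = 0 | 0 has moves ·
Reachable graph of Q (6 states):
  n0 = d.b.(a.0 | b.0) has moves —d→ n1
  n1 = b.(a.0 | b.0) has moves —b→ n2
  n2 = a.0 | b.0 has moves —a→ n3, —b→ n4
  n3 = 0 | b.0 has moves —b→ n5
  n4 = a.0 | 0 has moves —a→ n5
  n5 = 0 | 0 has moves ·
Partition-refinement fixed point:
  B0 = {m0}
  B1 = {m1}
  B2 = {m2}
  B3 = {m4, n4}
  B4 = {m5, n5}
  B5 = {m3}
  B6 = {n0}
  B7 = {n1}
  B8 = {n2}
  B9 = {n3}
m0 ∈ B0, n0 ∈ B6 → different blocks

P ≁ Q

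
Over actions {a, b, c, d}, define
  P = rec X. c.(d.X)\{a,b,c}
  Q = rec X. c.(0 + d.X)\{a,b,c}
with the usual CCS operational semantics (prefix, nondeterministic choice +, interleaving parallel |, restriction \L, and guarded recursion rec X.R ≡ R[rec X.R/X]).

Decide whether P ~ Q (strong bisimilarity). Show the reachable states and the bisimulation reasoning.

bisimilar

P's transition system — 3 states:
  s0 = rec X. c.(d.X)\{a,b,c} :: —c→ s1
  s1 = (d.(rec X. c.(d.X)\{a,b,c}))\{a,b,c} :: —d→ s2
  s2 = (rec X. c.(d.X)\{a,b,c})\{a,b,c} :: ∅
Q's transition system — 3 states:
  t0 = rec X. c.(0 + d.X)\{a,b,c} :: —c→ t1
  t1 = (0 + d.(rec X. c.(0 + d.X)\{a,b,c}))\{a,b,c} :: —d→ t2
  t2 = (rec X. c.(0 + d.X)\{a,b,c})\{a,b,c} :: ∅
Bisimilarity quotient blocks:
  B0 = {s0, t0}
  B1 = {s1, t1}
  B2 = {s2, t2}
s0 ∈ B0, t0 ∈ B0 → same block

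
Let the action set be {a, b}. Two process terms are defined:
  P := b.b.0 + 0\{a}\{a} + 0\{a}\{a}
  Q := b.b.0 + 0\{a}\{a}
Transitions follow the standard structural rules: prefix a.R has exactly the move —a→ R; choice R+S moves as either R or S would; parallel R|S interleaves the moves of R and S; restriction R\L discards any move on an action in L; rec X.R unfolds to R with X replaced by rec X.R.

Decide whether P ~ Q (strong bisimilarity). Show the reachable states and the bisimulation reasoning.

Reachable graph of P (3 states):
  s0 = b.b.0 + 0\{a}\{a} + 0\{a}\{a} → =b=> s1
  s1 = b.0 → =b=> s2
  s2 = 0 → (no moves)
Reachable graph of Q (3 states):
  t0 = b.b.0 + 0\{a}\{a} → =b=> t1
  t1 = b.0 → =b=> t2
  t2 = 0 → (no moves)
Partition-refinement fixed point:
  B0 = {s0, t0}
  B1 = {s1, t1}
  B2 = {s2, t2}
s0 ∈ B0, t0 ∈ B0 → same block

YES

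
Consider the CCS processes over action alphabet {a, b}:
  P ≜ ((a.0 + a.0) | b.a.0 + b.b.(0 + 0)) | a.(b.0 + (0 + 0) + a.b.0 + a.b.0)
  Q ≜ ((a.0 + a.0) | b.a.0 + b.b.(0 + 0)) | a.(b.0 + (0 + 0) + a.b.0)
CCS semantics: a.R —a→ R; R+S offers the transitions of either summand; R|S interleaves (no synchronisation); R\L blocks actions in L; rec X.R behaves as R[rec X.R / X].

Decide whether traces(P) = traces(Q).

Reachable graph of P (32 states):
  p0 = ((a.0 + a.0) | b.a.0 + b.b.(0 + 0)) | a.(b.0 + (0 + 0) + a.b.0 + a.b.0) → -a-> p1, -a-> p2, -b-> p3, -b-> p4
  p1 = ((a.0 + a.0) | b.a.0 + b.b.(0 + 0)) | (b.0 + (0 + 0) + a.b.0 + a.b.0) → -a-> p5, -a-> p6, -b-> p7, -b-> p8, -b-> p9
  p2 = 0 | b.a.0 | a.(b.0 + (0 + 0) + a.b.0 + a.b.0) → -a-> p6, -b-> p10
  p3 = (a.0 + a.0) | a.0 | a.(b.0 + (0 + 0) + a.b.0 + a.b.0) → -a-> p10, -a-> p11, -a-> p8
  p4 = b.(0 + 0) | a.(b.0 + (0 + 0) + a.b.0 + a.b.0) → -a-> p9, -b-> p12
  p5 = ((a.0 + a.0) | b.a.0 + b.b.(0 + 0)) | b.0 → -a-> p13, -b-> p14, -b-> p15, -b-> p7
  p6 = 0 | b.a.0 | (b.0 + (0 + 0) + a.b.0 + a.b.0) → -a-> p13, -b-> p16, -b-> p17
  p7 = ((a.0 + a.0) | b.a.0 + b.b.(0 + 0)) | 0 → -a-> p17, -b-> p18, -b-> p19
  p8 = (a.0 + a.0) | a.0 | (b.0 + (0 + 0) + a.b.0 + a.b.0) → -a-> p14, -a-> p16, -a-> p20, -b-> p18
  p9 = b.(0 + 0) | (b.0 + (0 + 0) + a.b.0 + a.b.0) → -a-> p15, -b-> p19, -b-> p21
  p10 = 0 | a.0 | a.(b.0 + (0 + 0) + a.b.0 + a.b.0) → -a-> p16, -a-> p22
  p11 = (a.0 + a.0) | 0 | a.(b.0 + (0 + 0) + a.b.0 + a.b.0) → -a-> p20, -a-> p22
  p12 = (0 + 0) | a.(b.0 + (0 + 0) + a.b.0 + a.b.0) → -a-> p21
  p13 = 0 | b.a.0 | b.0 → -b-> p17, -b-> p23
  p14 = (a.0 + a.0) | a.0 | b.0 → -a-> p23, -a-> p24, -b-> p18
  p15 = b.(0 + 0) | b.0 → -b-> p19, -b-> p25
  p16 = 0 | a.0 | (b.0 + (0 + 0) + a.b.0 + a.b.0) → -a-> p23, -a-> p26, -b-> p27
  p17 = 0 | b.a.0 | 0 → -b-> p27
  p18 = (a.0 + a.0) | a.0 | 0 → -a-> p27, -a-> p28
  p19 = b.(0 + 0) | 0 → -b-> p29
  p20 = (a.0 + a.0) | 0 | (b.0 + (0 + 0) + a.b.0 + a.b.0) → -a-> p24, -a-> p26, -b-> p28
  p21 = (0 + 0) | (b.0 + (0 + 0) + a.b.0 + a.b.0) → -a-> p25, -b-> p29
  p22 = 0 | 0 | a.(b.0 + (0 + 0) + a.b.0 + a.b.0) → -a-> p26
  p23 = 0 | a.0 | b.0 → -a-> p30, -b-> p27
  p24 = (a.0 + a.0) | 0 | b.0 → -a-> p30, -b-> p28
  p25 = (0 + 0) | b.0 → -b-> p29
  p26 = 0 | 0 | (b.0 + (0 + 0) + a.b.0 + a.b.0) → -a-> p30, -b-> p31
  p27 = 0 | a.0 | 0 → -a-> p31
  p28 = (a.0 + a.0) | 0 | 0 → -a-> p31
  p29 = (0 + 0) | 0 → ·
  p30 = 0 | 0 | b.0 → -b-> p31
  p31 = 0 | 0 | 0 → ·
Reachable graph of Q (32 states):
  q0 = ((a.0 + a.0) | b.a.0 + b.b.(0 + 0)) | a.(b.0 + (0 + 0) + a.b.0) → -a-> q1, -a-> q2, -b-> q3, -b-> q4
  q1 = ((a.0 + a.0) | b.a.0 + b.b.(0 + 0)) | (b.0 + (0 + 0) + a.b.0) → -a-> q5, -a-> q6, -b-> q7, -b-> q8, -b-> q9
  q2 = 0 | b.a.0 | a.(b.0 + (0 + 0) + a.b.0) → -a-> q6, -b-> q10
  q3 = (a.0 + a.0) | a.0 | a.(b.0 + (0 + 0) + a.b.0) → -a-> q10, -a-> q11, -a-> q8
  q4 = b.(0 + 0) | a.(b.0 + (0 + 0) + a.b.0) → -a-> q9, -b-> q12
  q5 = ((a.0 + a.0) | b.a.0 + b.b.(0 + 0)) | b.0 → -a-> q13, -b-> q14, -b-> q15, -b-> q7
  q6 = 0 | b.a.0 | (b.0 + (0 + 0) + a.b.0) → -a-> q13, -b-> q16, -b-> q17
  q7 = ((a.0 + a.0) | b.a.0 + b.b.(0 + 0)) | 0 → -a-> q17, -b-> q18, -b-> q19
  q8 = (a.0 + a.0) | a.0 | (b.0 + (0 + 0) + a.b.0) → -a-> q14, -a-> q16, -a-> q20, -b-> q18
  q9 = b.(0 + 0) | (b.0 + (0 + 0) + a.b.0) → -a-> q15, -b-> q19, -b-> q21
  q10 = 0 | a.0 | a.(b.0 + (0 + 0) + a.b.0) → -a-> q16, -a-> q22
  q11 = (a.0 + a.0) | 0 | a.(b.0 + (0 + 0) + a.b.0) → -a-> q20, -a-> q22
  q12 = (0 + 0) | a.(b.0 + (0 + 0) + a.b.0) → -a-> q21
  q13 = 0 | b.a.0 | b.0 → -b-> q17, -b-> q23
  q14 = (a.0 + a.0) | a.0 | b.0 → -a-> q23, -a-> q24, -b-> q18
  q15 = b.(0 + 0) | b.0 → -b-> q19, -b-> q25
  q16 = 0 | a.0 | (b.0 + (0 + 0) + a.b.0) → -a-> q23, -a-> q26, -b-> q27
  q17 = 0 | b.a.0 | 0 → -b-> q27
  q18 = (a.0 + a.0) | a.0 | 0 → -a-> q27, -a-> q28
  q19 = b.(0 + 0) | 0 → -b-> q29
  q20 = (a.0 + a.0) | 0 | (b.0 + (0 + 0) + a.b.0) → -a-> q24, -a-> q26, -b-> q28
  q21 = (0 + 0) | (b.0 + (0 + 0) + a.b.0) → -a-> q25, -b-> q29
  q22 = 0 | 0 | a.(b.0 + (0 + 0) + a.b.0) → -a-> q26
  q23 = 0 | a.0 | b.0 → -a-> q30, -b-> q27
  q24 = (a.0 + a.0) | 0 | b.0 → -a-> q30, -b-> q28
  q25 = (0 + 0) | b.0 → -b-> q29
  q26 = 0 | 0 | (b.0 + (0 + 0) + a.b.0) → -a-> q30, -b-> q31
  q27 = 0 | a.0 | 0 → -a-> q31
  q28 = (a.0 + a.0) | 0 | 0 → -a-> q31
  q29 = (0 + 0) | 0 → ·
  q30 = 0 | 0 | b.0 → -b-> q31
  q31 = 0 | 0 | 0 → ·
Bisimilarity quotient blocks:
  B0 = {p0, q0}
  B1 = {p3, q3}
  B2 = {p10, p11, q10, q11}
  B3 = {p16, p20, q16, q20}
  B4 = {p23, p24, q23, q24}
  B5 = {p19, p25, p30, q19, q25, q30}
  B6 = {p29, p31, q29, q31}
  B7 = {p27, p28, q27, q28}
  B8 = {p21, p26, q21, q26}
  B9 = {p12, p22, q12, q22}
  B10 = {p8, q8}
  B11 = {p14, q14}
  B12 = {p18, q18}
  B13 = {p1, q1}
  B14 = {p9, q9}
  B15 = {p15, q15}
  B16 = {p6, q6}
  B17 = {p17, q17}
  B18 = {p13, q13}
  B19 = {p7, q7}
  B20 = {p5, q5}
  B21 = {p2, q2}
  B22 = {p4, q4}
p0 ∈ B0, q0 ∈ B0 → same block
Bisimilar ⇒ trace-equivalent.

traces(P) = traces(Q)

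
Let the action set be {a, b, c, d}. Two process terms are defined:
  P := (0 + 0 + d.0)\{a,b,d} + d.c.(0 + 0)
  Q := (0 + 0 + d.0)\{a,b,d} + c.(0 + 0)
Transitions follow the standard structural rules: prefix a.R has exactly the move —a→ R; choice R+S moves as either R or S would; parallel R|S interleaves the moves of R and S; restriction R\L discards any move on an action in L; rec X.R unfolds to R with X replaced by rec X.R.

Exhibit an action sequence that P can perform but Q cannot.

P's transition system — 3 states:
  p0 = (0 + 0 + d.0)\{a,b,d} + d.c.(0 + 0) → -d-> p1
  p1 = c.(0 + 0) → -c-> p2
  p2 = 0 + 0 → ∅
Q's transition system — 2 states:
  q0 = (0 + 0 + d.0)\{a,b,d} + c.(0 + 0) → -c-> q1
  q1 = 0 + 0 → ∅
Executing d from P (initial set {p0}):
  step 1 (d): {p1}
  P completes σ.
Executing d from Q (initial set {q0}):
  step 1 (d): ∅ (Q stuck)

d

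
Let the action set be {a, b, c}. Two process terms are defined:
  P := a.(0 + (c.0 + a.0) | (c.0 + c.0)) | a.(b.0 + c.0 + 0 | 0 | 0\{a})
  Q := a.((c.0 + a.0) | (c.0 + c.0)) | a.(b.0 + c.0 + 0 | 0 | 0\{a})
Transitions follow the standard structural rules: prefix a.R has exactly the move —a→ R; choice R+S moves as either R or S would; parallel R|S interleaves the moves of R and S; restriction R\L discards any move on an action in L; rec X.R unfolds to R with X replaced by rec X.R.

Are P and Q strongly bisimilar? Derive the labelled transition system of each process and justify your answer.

P's transition system — 15 states:
  s0 = a.(0 + (c.0 + a.0) | (c.0 + c.0)) | a.(b.0 + c.0 + 0 | 0 | 0\{a}) ⊢ --a--▸ s1, --a--▸ s2
  s1 = (0 + (c.0 + a.0) | (c.0 + c.0)) | a.(b.0 + c.0 + 0 | 0 | 0\{a}) ⊢ --a--▸ s3, --a--▸ s4, --c--▸ s4, --c--▸ s5
  s2 = a.(0 + (c.0 + a.0) | (c.0 + c.0)) | (b.0 + c.0 + 0 | 0 | 0\{a}) ⊢ --a--▸ s3, --b--▸ s6, --c--▸ s6
  s3 = (0 + (c.0 + a.0) | (c.0 + c.0)) | (b.0 + c.0 + 0 | 0 | 0\{a}) ⊢ --a--▸ s7, --b--▸ s8, --c--▸ s7, --c--▸ s8, --c--▸ s9
  s4 = 0 | (c.0 + c.0) | a.(b.0 + c.0 + 0 | 0 | 0\{a}) ⊢ --a--▸ s7, --c--▸ s10
  s5 = (c.0 + a.0) | 0 | a.(b.0 + c.0 + 0 | 0 | 0\{a}) ⊢ --a--▸ s10, --a--▸ s9, --c--▸ s10
  s6 = a.(0 + (c.0 + a.0) | (c.0 + c.0)) | 0 ⊢ --a--▸ s8
  s7 = 0 | (c.0 + c.0) | (b.0 + c.0 + 0 | 0 | 0\{a}) ⊢ --b--▸ s11, --c--▸ s11, --c--▸ s12
  s8 = (0 + (c.0 + a.0) | (c.0 + c.0)) | 0 ⊢ --a--▸ s11, --c--▸ s11, --c--▸ s13
  s9 = (c.0 + a.0) | 0 | (b.0 + c.0 + 0 | 0 | 0\{a}) ⊢ --a--▸ s12, --b--▸ s13, --c--▸ s12, --c--▸ s13
  s10 = 0 | 0 | a.(b.0 + c.0 + 0 | 0 | 0\{a}) ⊢ --a--▸ s12
  s11 = 0 | (c.0 + c.0) | 0 ⊢ --c--▸ s14
  s12 = 0 | 0 | (b.0 + c.0 + 0 | 0 | 0\{a}) ⊢ --b--▸ s14, --c--▸ s14
  s13 = (c.0 + a.0) | 0 | 0 ⊢ --a--▸ s14, --c--▸ s14
  s14 = 0 | 0 | 0 ⊢ (no moves)
Q's transition system — 15 states:
  t0 = a.((c.0 + a.0) | (c.0 + c.0)) | a.(b.0 + c.0 + 0 | 0 | 0\{a}) ⊢ --a--▸ t1, --a--▸ t2
  t1 = (c.0 + a.0) | (c.0 + c.0) | a.(b.0 + c.0 + 0 | 0 | 0\{a}) ⊢ --a--▸ t3, --a--▸ t4, --c--▸ t4, --c--▸ t5
  t2 = a.((c.0 + a.0) | (c.0 + c.0)) | (b.0 + c.0 + 0 | 0 | 0\{a}) ⊢ --a--▸ t3, --b--▸ t6, --c--▸ t6
  t3 = (c.0 + a.0) | (c.0 + c.0) | (b.0 + c.0 + 0 | 0 | 0\{a}) ⊢ --a--▸ t7, --b--▸ t8, --c--▸ t7, --c--▸ t8, --c--▸ t9
  t4 = 0 | (c.0 + c.0) | a.(b.0 + c.0 + 0 | 0 | 0\{a}) ⊢ --a--▸ t7, --c--▸ t10
  t5 = (c.0 + a.0) | 0 | a.(b.0 + c.0 + 0 | 0 | 0\{a}) ⊢ --a--▸ t10, --a--▸ t9, --c--▸ t10
  t6 = a.((c.0 + a.0) | (c.0 + c.0)) | 0 ⊢ --a--▸ t8
  t7 = 0 | (c.0 + c.0) | (b.0 + c.0 + 0 | 0 | 0\{a}) ⊢ --b--▸ t11, --c--▸ t11, --c--▸ t12
  t8 = (c.0 + a.0) | (c.0 + c.0) | 0 ⊢ --a--▸ t11, --c--▸ t11, --c--▸ t13
  t9 = (c.0 + a.0) | 0 | (b.0 + c.0 + 0 | 0 | 0\{a}) ⊢ --a--▸ t12, --b--▸ t13, --c--▸ t12, --c--▸ t13
  t10 = 0 | 0 | a.(b.0 + c.0 + 0 | 0 | 0\{a}) ⊢ --a--▸ t12
  t11 = 0 | (c.0 + c.0) | 0 ⊢ --c--▸ t14
  t12 = 0 | 0 | (b.0 + c.0 + 0 | 0 | 0\{a}) ⊢ --b--▸ t14, --c--▸ t14
  t13 = (c.0 + a.0) | 0 | 0 ⊢ --a--▸ t14, --c--▸ t14
  t14 = 0 | 0 | 0 ⊢ (no moves)
Bisimilarity quotient blocks:
  B0 = {s0, t0}
  B1 = {s2, t2}
  B2 = {s6, t6}
  B3 = {s8, t8}
  B4 = {s13, t13}
  B5 = {s14, t14}
  B6 = {s11, t11}
  B7 = {s3, t3}
  B8 = {s7, t7}
  B9 = {s12, t12}
  B10 = {s9, t9}
  B11 = {s1, t1}
  B12 = {s5, t5}
  B13 = {s10, t10}
  B14 = {s4, t4}
s0 ∈ B0, t0 ∈ B0 → same block

YES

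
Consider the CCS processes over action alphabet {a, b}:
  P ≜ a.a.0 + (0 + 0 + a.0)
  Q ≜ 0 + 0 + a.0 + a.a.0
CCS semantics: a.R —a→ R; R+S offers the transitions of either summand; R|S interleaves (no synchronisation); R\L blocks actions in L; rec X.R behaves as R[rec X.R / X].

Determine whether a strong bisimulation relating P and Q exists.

bisimilar

P's transition system — 3 states:
  m0 = a.a.0 + (0 + 0 + a.0) ⊢ —a→ m1, —a→ m2
  m1 = 0 ⊢ deadlocked
  m2 = a.0 ⊢ —a→ m1
Q's transition system — 3 states:
  n0 = 0 + 0 + a.0 + a.a.0 ⊢ —a→ n1, —a→ n2
  n1 = 0 ⊢ deadlocked
  n2 = a.0 ⊢ —a→ n1
Partition-refinement fixed point:
  B0 = {m0, n0}
  B1 = {m1, n1}
  B2 = {m2, n2}
m0 ∈ B0, n0 ∈ B0 → same block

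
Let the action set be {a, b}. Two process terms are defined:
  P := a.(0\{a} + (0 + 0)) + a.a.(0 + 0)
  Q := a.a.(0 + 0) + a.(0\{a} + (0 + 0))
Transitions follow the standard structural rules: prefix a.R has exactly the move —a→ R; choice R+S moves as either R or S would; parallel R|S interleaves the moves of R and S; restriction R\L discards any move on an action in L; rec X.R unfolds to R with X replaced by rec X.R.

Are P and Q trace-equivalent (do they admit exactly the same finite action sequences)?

LTS(P): 4 reachable states
  p0 = a.(0\{a} + (0 + 0)) + a.a.(0 + 0) :: —a→ p1, —a→ p2
  p1 = 0\{a} + (0 + 0) :: ·
  p2 = a.(0 + 0) :: —a→ p3
  p3 = 0 + 0 :: ·
LTS(Q): 4 reachable states
  q0 = a.a.(0 + 0) + a.(0\{a} + (0 + 0)) :: —a→ q1, —a→ q2
  q1 = 0\{a} + (0 + 0) :: ·
  q2 = a.(0 + 0) :: —a→ q3
  q3 = 0 + 0 :: ·
Bisimilarity quotient blocks:
  B0 = {p0, q0}
  B1 = {p1, p3, q1, q3}
  B2 = {p2, q2}
p0 ∈ B0, q0 ∈ B0 → same block
Bisimilar ⇒ trace-equivalent.

trace-equivalent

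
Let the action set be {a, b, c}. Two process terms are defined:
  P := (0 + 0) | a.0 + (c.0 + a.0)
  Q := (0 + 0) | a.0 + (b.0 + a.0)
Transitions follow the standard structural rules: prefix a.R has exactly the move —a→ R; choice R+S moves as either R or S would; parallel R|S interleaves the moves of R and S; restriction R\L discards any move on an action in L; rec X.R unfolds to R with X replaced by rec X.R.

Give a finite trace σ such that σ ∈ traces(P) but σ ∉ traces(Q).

P's transition system — 3 states:
  u0 = (0 + 0) | a.0 + (c.0 + a.0) → -a-> u1, -a-> u2, -c-> u2
  u1 = (0 + 0) | 0 → stopped
  u2 = 0 → stopped
Q's transition system — 3 states:
  v0 = (0 + 0) | a.0 + (b.0 + a.0) → -a-> v1, -a-> v2, -b-> v2
  v1 = (0 + 0) | 0 → stopped
  v2 = 0 → stopped
Executing c from P (initial set {u0}):
  step 1 (c): {u2}
  — P admits the full trace.
Executing c from Q (initial set {v0}):
  step 1 (c): no successor for Q

c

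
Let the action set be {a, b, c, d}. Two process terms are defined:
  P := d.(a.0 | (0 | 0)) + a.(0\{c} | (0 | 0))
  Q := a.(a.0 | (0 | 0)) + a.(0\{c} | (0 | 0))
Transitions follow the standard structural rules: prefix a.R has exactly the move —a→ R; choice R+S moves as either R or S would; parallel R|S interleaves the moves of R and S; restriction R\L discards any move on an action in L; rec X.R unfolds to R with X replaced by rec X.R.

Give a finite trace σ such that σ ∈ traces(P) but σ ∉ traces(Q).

d

Reachable graph of P (4 states):
  s0 = d.(a.0 | (0 | 0)) + a.(0\{c} | (0 | 0)) → --a--▸ s1, --d--▸ s2
  s1 = 0\{c} | (0 | 0) → ·
  s2 = a.0 | (0 | 0) → --a--▸ s3
  s3 = 0 | (0 | 0) → ·
Reachable graph of Q (4 states):
  t0 = a.(a.0 | (0 | 0)) + a.(0\{c} | (0 | 0)) → --a--▸ t1, --a--▸ t2
  t1 = 0\{c} | (0 | 0) → ·
  t2 = a.0 | (0 | 0) → --a--▸ t3
  t3 = 0 | (0 | 0) → ·
Trace ⟨d⟩ through P, begin at {s0}:
  step 1 (d): {s2}
  — P admits the full trace.
Trace ⟨d⟩ through Q, begin at {t0}:
  step 1 (d): no successor for Q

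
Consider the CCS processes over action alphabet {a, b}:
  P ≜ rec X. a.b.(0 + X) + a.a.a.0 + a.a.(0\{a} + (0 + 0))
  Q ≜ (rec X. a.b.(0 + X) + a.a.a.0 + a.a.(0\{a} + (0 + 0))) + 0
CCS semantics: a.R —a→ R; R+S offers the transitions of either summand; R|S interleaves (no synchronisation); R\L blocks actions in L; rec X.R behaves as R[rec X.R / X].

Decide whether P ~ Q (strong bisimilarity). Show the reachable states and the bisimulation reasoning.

YES

P's transition system — 8 states:
  u0 = rec X. a.b.(0 + X) + a.a.a.0 + a.a.(0\{a} + (0 + 0)) → --a--▸ u1, --a--▸ u2, --a--▸ u3
  u1 = a.(0\{a} + (0 + 0)) → --a--▸ u4
  u2 = a.a.0 → --a--▸ u5
  u3 = b.(0 + (rec X. a.b.(0 + X) + a.a.a.0 + a.a.(0\{a} + (0 + 0)))) → --b--▸ u6
  u4 = 0\{a} + (0 + 0) → ∅
  u5 = a.0 → --a--▸ u7
  u6 = 0 + (rec X. a.b.(0 + X) + a.a.a.0 + a.a.(0\{a} + (0 + 0))) → --a--▸ u1, --a--▸ u2, --a--▸ u3
  u7 = 0 → ∅
Q's transition system — 8 states:
  v0 = (rec X. a.b.(0 + X) + a.a.a.0 + a.a.(0\{a} + (0 + 0))) + 0 → --a--▸ v1, --a--▸ v2, --a--▸ v3
  v1 = a.(0\{a} + (0 + 0)) → --a--▸ v4
  v2 = a.a.0 → --a--▸ v5
  v3 = b.(0 + (rec X. a.b.(0 + X) + a.a.a.0 + a.a.(0\{a} + (0 + 0)))) → --b--▸ v6
  v4 = 0\{a} + (0 + 0) → ∅
  v5 = a.0 → --a--▸ v7
  v6 = 0 + (rec X. a.b.(0 + X) + a.a.a.0 + a.a.(0\{a} + (0 + 0))) → --a--▸ v1, --a--▸ v2, --a--▸ v3
  v7 = 0 → ∅
Bisimilarity quotient blocks:
  B0 = {u0, u6, v0, v6}
  B1 = {u3, v3}
  B2 = {u2, v2}
  B3 = {u1, u5, v1, v5}
  B4 = {u4, u7, v4, v7}
u0 ∈ B0, v0 ∈ B0 → same block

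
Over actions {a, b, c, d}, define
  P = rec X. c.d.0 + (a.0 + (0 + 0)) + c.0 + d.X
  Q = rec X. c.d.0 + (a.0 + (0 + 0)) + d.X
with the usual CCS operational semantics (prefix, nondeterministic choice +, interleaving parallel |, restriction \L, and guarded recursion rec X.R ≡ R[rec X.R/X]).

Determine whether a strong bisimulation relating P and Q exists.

P ≁ Q

Reachable graph of P (3 states):
  p0 = rec X. c.d.0 + (a.0 + (0 + 0)) + c.0 + d.X :: =a=> p1, =c=> p1, =c=> p2, =d=> p0
  p1 = 0 :: ∅
  p2 = d.0 :: =d=> p1
Reachable graph of Q (3 states):
  q0 = rec X. c.d.0 + (a.0 + (0 + 0)) + d.X :: =a=> q1, =c=> q2, =d=> q0
  q1 = 0 :: ∅
  q2 = d.0 :: =d=> q1
Partition-refinement fixed point:
  B0 = {p0}
  B1 = {p1, q1}
  B2 = {p2, q2}
  B3 = {q0}
p0 ∈ B0, q0 ∈ B3 → different blocks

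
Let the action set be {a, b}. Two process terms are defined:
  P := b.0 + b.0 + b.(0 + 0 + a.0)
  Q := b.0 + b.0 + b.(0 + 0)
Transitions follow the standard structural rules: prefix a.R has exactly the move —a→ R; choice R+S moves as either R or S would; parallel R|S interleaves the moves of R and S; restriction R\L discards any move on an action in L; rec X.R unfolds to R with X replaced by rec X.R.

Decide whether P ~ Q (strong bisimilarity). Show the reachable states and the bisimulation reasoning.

Reachable graph of P (3 states):
  m0 = b.0 + b.0 + b.(0 + 0 + a.0) → -b-> m1, -b-> m2
  m1 = 0 → ∅
  m2 = 0 + 0 + a.0 → -a-> m1
Reachable graph of Q (3 states):
  n0 = b.0 + b.0 + b.(0 + 0) → -b-> n1, -b-> n2
  n1 = 0 → ∅
  n2 = 0 + 0 → ∅
Bisimilarity quotient blocks:
  B0 = {m0}
  B1 = {m2}
  B2 = {m1, n1, n2}
  B3 = {n0}
m0 ∈ B0, n0 ∈ B3 → different blocks

NO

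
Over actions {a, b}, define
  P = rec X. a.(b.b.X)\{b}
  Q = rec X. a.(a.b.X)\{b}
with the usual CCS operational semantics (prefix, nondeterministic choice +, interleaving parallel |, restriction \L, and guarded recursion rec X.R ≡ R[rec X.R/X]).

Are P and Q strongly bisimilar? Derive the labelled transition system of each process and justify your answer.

NO

P's transition system — 2 states:
  m0 = rec X. a.(b.b.X)\{b} :: —a→ m1
  m1 = (b.b.(rec X. a.(b.b.X)\{b}))\{b} :: ·
Q's transition system — 3 states:
  n0 = rec X. a.(a.b.X)\{b} :: —a→ n1
  n1 = (a.b.(rec X. a.(a.b.X)\{b}))\{b} :: —a→ n2
  n2 = (b.(rec X. a.(a.b.X)\{b}))\{b} :: ·
Coarsest stable partition (strong bisimilarity classes):
  B0 = {m0, n1}
  B1 = {m1, n2}
  B2 = {n0}
m0 ∈ B0, n0 ∈ B2 → different blocks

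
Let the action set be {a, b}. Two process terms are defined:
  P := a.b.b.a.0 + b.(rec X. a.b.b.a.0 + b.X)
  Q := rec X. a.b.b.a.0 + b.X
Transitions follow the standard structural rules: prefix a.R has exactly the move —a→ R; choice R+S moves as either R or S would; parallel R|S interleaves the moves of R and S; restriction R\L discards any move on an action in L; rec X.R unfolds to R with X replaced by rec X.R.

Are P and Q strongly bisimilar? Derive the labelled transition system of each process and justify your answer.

YES

LTS(P): 6 reachable states
  m0 = a.b.b.a.0 + b.(rec X. a.b.b.a.0 + b.X) → --a--▸ m1, --b--▸ m2
  m1 = b.b.a.0 → --b--▸ m3
  m2 = rec X. a.b.b.a.0 + b.X → --a--▸ m1, --b--▸ m2
  m3 = b.a.0 → --b--▸ m4
  m4 = a.0 → --a--▸ m5
  m5 = 0 → deadlocked
LTS(Q): 5 reachable states
  n0 = rec X. a.b.b.a.0 + b.X → --a--▸ n1, --b--▸ n0
  n1 = b.b.a.0 → --b--▸ n2
  n2 = b.a.0 → --b--▸ n3
  n3 = a.0 → --a--▸ n4
  n4 = 0 → deadlocked
Coarsest stable partition (strong bisimilarity classes):
  B0 = {m0, m2, n0}
  B1 = {m1, n1}
  B2 = {m3, n2}
  B3 = {m4, n3}
  B4 = {m5, n4}
m0 ∈ B0, n0 ∈ B0 → same block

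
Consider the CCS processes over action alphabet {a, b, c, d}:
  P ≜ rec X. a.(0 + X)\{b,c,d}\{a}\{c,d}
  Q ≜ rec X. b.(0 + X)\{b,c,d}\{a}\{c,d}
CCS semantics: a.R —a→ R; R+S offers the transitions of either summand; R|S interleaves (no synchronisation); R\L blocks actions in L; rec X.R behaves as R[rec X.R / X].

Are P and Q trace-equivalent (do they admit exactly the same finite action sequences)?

P's transition system — 2 states:
  p0 = rec X. a.(0 + X)\{b,c,d}\{a}\{c,d} → —a→ p1
  p1 = (0 + (rec X. a.(0 + X)\{b,c,d}\{a}\{c,d}))\{b,c,d}\{a}\{c,d} → ·
Q's transition system — 2 states:
  q0 = rec X. b.(0 + X)\{b,c,d}\{a}\{c,d} → —b→ q1
  q1 = (0 + (rec X. b.(0 + X)\{b,c,d}\{a}\{c,d}))\{b,c,d}\{a}\{c,d} → ·
Trace ⟨a⟩ through P, begin at {p0}:
  [1] a ⇒ {p1}
  — P admits the full trace.
Trace ⟨a⟩ through Q, begin at {q0}:
  [1] a ⇒ no successor for Q

NO — witness ⟨a⟩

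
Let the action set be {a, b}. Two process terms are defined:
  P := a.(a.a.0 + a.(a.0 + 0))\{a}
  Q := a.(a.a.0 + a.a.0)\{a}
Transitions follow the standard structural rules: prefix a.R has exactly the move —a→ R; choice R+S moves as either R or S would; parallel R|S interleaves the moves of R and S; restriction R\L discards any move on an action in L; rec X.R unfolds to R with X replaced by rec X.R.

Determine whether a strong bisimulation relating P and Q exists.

Reachable graph of P (2 states):
  m0 = a.(a.a.0 + a.(a.0 + 0))\{a} ⊢ ··a··> m1
  m1 = (a.a.0 + a.(a.0 + 0))\{a} ⊢ (no moves)
Reachable graph of Q (2 states):
  n0 = a.(a.a.0 + a.a.0)\{a} ⊢ ··a··> n1
  n1 = (a.a.0 + a.a.0)\{a} ⊢ (no moves)
Bisimilarity quotient blocks:
  B0 = {m0, n0}
  B1 = {m1, n1}
m0 ∈ B0, n0 ∈ B0 → same block

P ~ Q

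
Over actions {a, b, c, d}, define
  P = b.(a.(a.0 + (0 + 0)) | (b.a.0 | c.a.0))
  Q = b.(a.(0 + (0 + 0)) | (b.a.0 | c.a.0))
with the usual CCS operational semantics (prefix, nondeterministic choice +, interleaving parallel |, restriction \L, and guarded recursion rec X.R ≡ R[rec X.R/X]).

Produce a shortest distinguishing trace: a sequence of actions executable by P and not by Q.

baa

Reachable graph of P (28 states):
  s0 = b.(a.(a.0 + (0 + 0)) | (b.a.0 | c.a.0)) | ··b··> s1
  s1 = a.(a.0 + (0 + 0)) | (b.a.0 | c.a.0) | ··a··> s2, ··b··> s3, ··c··> s4
  s2 = (a.0 + (0 + 0)) | (b.a.0 | c.a.0) | ··a··> s5, ··b··> s6, ··c··> s7
  s3 = a.(a.0 + (0 + 0)) | (a.0 | c.a.0) | ··a··> s6, ··a··> s8, ··c··> s9
  s4 = a.(a.0 + (0 + 0)) | (b.a.0 | a.0) | ··a··> s10, ··a··> s7, ··b··> s9
  s5 = 0 | (b.a.0 | c.a.0) | ··b··> s11, ··c··> s12
  s6 = (a.0 + (0 + 0)) | (a.0 | c.a.0) | ··a··> s11, ··a··> s13, ··c··> s14
  s7 = (a.0 + (0 + 0)) | (b.a.0 | a.0) | ··a··> s12, ··a··> s15, ··b··> s14
  s8 = a.(a.0 + (0 + 0)) | (0 | c.a.0) | ··a··> s13, ··c··> s16
  s9 = a.(a.0 + (0 + 0)) | (a.0 | a.0) | ··a··> s14, ··a··> s16, ··a··> s17
  s10 = a.(a.0 + (0 + 0)) | (b.a.0 | 0) | ··a··> s15, ··b··> s17
  s11 = 0 | (a.0 | c.a.0) | ··a··> s18, ··c··> s19
  s12 = 0 | (b.a.0 | a.0) | ··a··> s20, ··b··> s19
  s13 = (a.0 + (0 + 0)) | (0 | c.a.0) | ··a··> s18, ··c··> s21
  s14 = (a.0 + (0 + 0)) | (a.0 | a.0) | ··a··> s19, ··a··> s21, ··a··> s22
  s15 = (a.0 + (0 + 0)) | (b.a.0 | 0) | ··a··> s20, ··b··> s22
  s16 = a.(a.0 + (0 + 0)) | (0 | a.0) | ··a··> s21, ··a··> s23
  s17 = a.(a.0 + (0 + 0)) | (a.0 | 0) | ··a··> s22, ··a··> s23
  s18 = 0 | (0 | c.a.0) | ··c··> s24
  s19 = 0 | (a.0 | a.0) | ··a··> s24, ··a··> s25
  s20 = 0 | (b.a.0 | 0) | ··b··> s25
  s21 = (a.0 + (0 + 0)) | (0 | a.0) | ··a··> s24, ··a··> s26
  s22 = (a.0 + (0 + 0)) | (a.0 | 0) | ··a··> s25, ··a··> s26
  s23 = a.(a.0 + (0 + 0)) | (0 | 0) | ··a··> s26
  s24 = 0 | (0 | a.0) | ··a··> s27
  s25 = 0 | (a.0 | 0) | ··a··> s27
  s26 = (a.0 + (0 + 0)) | (0 | 0) | ··a··> s27
  s27 = 0 | (0 | 0) | (no moves)
Reachable graph of Q (19 states):
  t0 = b.(a.(0 + (0 + 0)) | (b.a.0 | c.a.0)) | ··b··> t1
  t1 = a.(0 + (0 + 0)) | (b.a.0 | c.a.0) | ··a··> t2, ··b··> t3, ··c··> t4
  t2 = (0 + (0 + 0)) | (b.a.0 | c.a.0) | ··b··> t5, ··c··> t6
  t3 = a.(0 + (0 + 0)) | (a.0 | c.a.0) | ··a··> t5, ··a··> t7, ··c··> t8
  t4 = a.(0 + (0 + 0)) | (b.a.0 | a.0) | ··a··> t6, ··a··> t9, ··b··> t8
  t5 = (0 + (0 + 0)) | (a.0 | c.a.0) | ··a··> t10, ··c··> t11
  t6 = (0 + (0 + 0)) | (b.a.0 | a.0) | ··a··> t12, ··b··> t11
  t7 = a.(0 + (0 + 0)) | (0 | c.a.0) | ··a··> t10, ··c··> t13
  t8 = a.(0 + (0 + 0)) | (a.0 | a.0) | ··a··> t11, ··a··> t13, ··a··> t14
  t9 = a.(0 + (0 + 0)) | (b.a.0 | 0) | ··a··> t12, ··b··> t14
  t10 = (0 + (0 + 0)) | (0 | c.a.0) | ··c··> t15
  t11 = (0 + (0 + 0)) | (a.0 | a.0) | ··a··> t15, ··a··> t16
  t12 = (0 + (0 + 0)) | (b.a.0 | 0) | ··b··> t16
  t13 = a.(0 + (0 + 0)) | (0 | a.0) | ··a··> t15, ··a··> t17
  t14 = a.(0 + (0 + 0)) | (a.0 | 0) | ··a··> t16, ··a··> t17
  t15 = (0 + (0 + 0)) | (0 | a.0) | ··a··> t18
  t16 = (0 + (0 + 0)) | (a.0 | 0) | ··a··> t18
  t17 = a.(0 + (0 + 0)) | (0 | 0) | ··a··> t18
  t18 = (0 + (0 + 0)) | (0 | 0) | (no moves)
Executing baa from P (initial set {s0}):
  step 1 (b): {s1}
  step 2 (a): {s2}
  step 3 (a): {s5}
  ✓ P
Executing baa from Q (initial set {t0}):
  step 1 (b): {t1}
  step 2 (a): {t2}
  step 3 (a): ∅ (Q stuck)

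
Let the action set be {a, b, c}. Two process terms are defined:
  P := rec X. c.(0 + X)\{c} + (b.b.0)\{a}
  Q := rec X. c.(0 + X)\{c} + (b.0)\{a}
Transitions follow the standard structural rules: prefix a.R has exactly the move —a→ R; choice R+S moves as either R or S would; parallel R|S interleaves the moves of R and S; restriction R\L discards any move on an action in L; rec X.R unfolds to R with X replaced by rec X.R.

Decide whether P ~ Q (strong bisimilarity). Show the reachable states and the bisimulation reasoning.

P ≁ Q

Reachable graph of P (6 states):
  m0 = rec X. c.(0 + X)\{c} + (b.b.0)\{a} :: -b-> m1, -c-> m2
  m1 = (b.0)\{a} :: -b-> m3
  m2 = (0 + (rec X. c.(0 + X)\{c} + (b.b.0)\{a}))\{c} :: -b-> m4
  m3 = 0\{a} :: stopped
  m4 = (b.0)\{a}\{c} :: -b-> m5
  m5 = 0\{a}\{c} :: stopped
Reachable graph of Q (4 states):
  n0 = rec X. c.(0 + X)\{c} + (b.0)\{a} :: -b-> n1, -c-> n2
  n1 = 0\{a} :: stopped
  n2 = (0 + (rec X. c.(0 + X)\{c} + (b.0)\{a}))\{c} :: -b-> n3
  n3 = 0\{a}\{c} :: stopped
Coarsest stable partition (strong bisimilarity classes):
  B0 = {m0}
  B1 = {m2}
  B2 = {m1, m4, n2}
  B3 = {m3, m5, n1, n3}
  B4 = {n0}
m0 ∈ B0, n0 ∈ B4 → different blocks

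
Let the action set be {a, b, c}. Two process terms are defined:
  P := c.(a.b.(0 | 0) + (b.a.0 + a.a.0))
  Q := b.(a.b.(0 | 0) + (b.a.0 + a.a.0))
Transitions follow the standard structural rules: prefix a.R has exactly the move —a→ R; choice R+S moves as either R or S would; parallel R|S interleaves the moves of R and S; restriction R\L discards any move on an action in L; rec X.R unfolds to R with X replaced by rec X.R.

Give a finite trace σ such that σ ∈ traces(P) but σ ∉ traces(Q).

c

P's transition system — 6 states:
  s0 = c.(a.b.(0 | 0) + (b.a.0 + a.a.0)) | =c=> s1
  s1 = a.b.(0 | 0) + (b.a.0 + a.a.0) | =a=> s2, =a=> s3, =b=> s2
  s2 = a.0 | =a=> s4
  s3 = b.(0 | 0) | =b=> s5
  s4 = 0 | (no moves)
  s5 = 0 | 0 | (no moves)
Q's transition system — 6 states:
  t0 = b.(a.b.(0 | 0) + (b.a.0 + a.a.0)) | =b=> t1
  t1 = a.b.(0 | 0) + (b.a.0 + a.a.0) | =a=> t2, =a=> t3, =b=> t2
  t2 = a.0 | =a=> t4
  t3 = b.(0 | 0) | =b=> t5
  t4 = 0 | (no moves)
  t5 = 0 | 0 | (no moves)
Run σ = ⟨c⟩ on P: start {s0}
  [1] c ⇒ {s1}
  ✓ P
Run σ = ⟨c⟩ on Q: start {t0}
  [1] c ⇒ ∅  — Q cannot continue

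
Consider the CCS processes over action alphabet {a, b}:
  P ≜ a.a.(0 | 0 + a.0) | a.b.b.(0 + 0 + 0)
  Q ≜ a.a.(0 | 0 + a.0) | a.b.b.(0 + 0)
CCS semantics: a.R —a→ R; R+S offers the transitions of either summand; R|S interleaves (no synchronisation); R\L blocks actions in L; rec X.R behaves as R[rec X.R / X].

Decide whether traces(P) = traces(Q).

P's transition system — 16 states:
  p0 = a.a.(0 | 0 + a.0) | a.b.b.(0 + 0 + 0) | —a→ p1, —a→ p2
  p1 = a.(0 | 0 + a.0) | a.b.b.(0 + 0 + 0) | —a→ p3, —a→ p4
  p2 = a.a.(0 | 0 + a.0) | b.b.(0 + 0 + 0) | —a→ p4, —b→ p5
  p3 = (0 | 0 + a.0) | a.b.b.(0 + 0 + 0) | —a→ p6, —a→ p7
  p4 = a.(0 | 0 + a.0) | b.b.(0 + 0 + 0) | —a→ p6, —b→ p8
  p5 = a.a.(0 | 0 + a.0) | b.(0 + 0 + 0) | —a→ p8, —b→ p9
  p6 = (0 | 0 + a.0) | b.b.(0 + 0 + 0) | —a→ p10, —b→ p11
  p7 = 0 | a.b.b.(0 + 0 + 0) | —a→ p10
  p8 = a.(0 | 0 + a.0) | b.(0 + 0 + 0) | —a→ p11, —b→ p12
  p9 = a.a.(0 | 0 + a.0) | (0 + 0 + 0) | —a→ p12
  p10 = 0 | b.b.(0 + 0 + 0) | —b→ p13
  p11 = (0 | 0 + a.0) | b.(0 + 0 + 0) | —a→ p13, —b→ p14
  p12 = a.(0 | 0 + a.0) | (0 + 0 + 0) | —a→ p14
  p13 = 0 | b.(0 + 0 + 0) | —b→ p15
  p14 = (0 | 0 + a.0) | (0 + 0 + 0) | —a→ p15
  p15 = 0 | (0 + 0 + 0) | deadlocked
Q's transition system — 16 states:
  q0 = a.a.(0 | 0 + a.0) | a.b.b.(0 + 0) | —a→ q1, —a→ q2
  q1 = a.(0 | 0 + a.0) | a.b.b.(0 + 0) | —a→ q3, —a→ q4
  q2 = a.a.(0 | 0 + a.0) | b.b.(0 + 0) | —a→ q4, —b→ q5
  q3 = (0 | 0 + a.0) | a.b.b.(0 + 0) | —a→ q6, —a→ q7
  q4 = a.(0 | 0 + a.0) | b.b.(0 + 0) | —a→ q6, —b→ q8
  q5 = a.a.(0 | 0 + a.0) | b.(0 + 0) | —a→ q8, —b→ q9
  q6 = (0 | 0 + a.0) | b.b.(0 + 0) | —a→ q10, —b→ q11
  q7 = 0 | a.b.b.(0 + 0) | —a→ q10
  q8 = a.(0 | 0 + a.0) | b.(0 + 0) | —a→ q11, —b→ q12
  q9 = a.a.(0 | 0 + a.0) | (0 + 0) | —a→ q12
  q10 = 0 | b.b.(0 + 0) | —b→ q13
  q11 = (0 | 0 + a.0) | b.(0 + 0) | —a→ q13, —b→ q14
  q12 = a.(0 | 0 + a.0) | (0 + 0) | —a→ q14
  q13 = 0 | b.(0 + 0) | —b→ q15
  q14 = (0 | 0 + a.0) | (0 + 0) | —a→ q15
  q15 = 0 | (0 + 0) | deadlocked
Partition-refinement fixed point:
  B0 = {p0, q0}
  B1 = {p2, q2}
  B2 = {p5, q5}
  B3 = {p8, q8}
  B4 = {p12, q12}
  B5 = {p14, q14}
  B6 = {p15, q15}
  B7 = {p11, q11}
  B8 = {p13, q13}
  B9 = {p9, q9}
  B10 = {p4, q4}
  B11 = {p6, q6}
  B12 = {p10, q10}
  B13 = {p1, q1}
  B14 = {p3, q3}
  B15 = {p7, q7}
p0 ∈ B0, q0 ∈ B0 → same block
Bisimilar ⇒ trace-equivalent.

traces(P) = traces(Q)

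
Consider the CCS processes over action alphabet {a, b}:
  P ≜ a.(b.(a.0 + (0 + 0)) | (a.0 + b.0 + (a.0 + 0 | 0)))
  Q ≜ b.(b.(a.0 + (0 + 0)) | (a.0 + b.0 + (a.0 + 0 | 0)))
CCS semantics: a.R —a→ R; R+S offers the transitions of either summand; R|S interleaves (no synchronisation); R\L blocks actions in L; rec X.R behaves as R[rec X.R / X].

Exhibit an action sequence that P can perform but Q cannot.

P's transition system — 7 states:
  m0 = a.(b.(a.0 + (0 + 0)) | (a.0 + b.0 + (a.0 + 0 | 0))) :: ··a··> m1
  m1 = b.(a.0 + (0 + 0)) | (a.0 + b.0 + (a.0 + 0 | 0)) :: ··a··> m2, ··b··> m2, ··b··> m3
  m2 = b.(a.0 + (0 + 0)) | 0 :: ··b··> m4
  m3 = (a.0 + (0 + 0)) | (a.0 + b.0 + (a.0 + 0 | 0)) :: ··a··> m4, ··a··> m5, ··b··> m4
  m4 = (a.0 + (0 + 0)) | 0 :: ··a··> m6
  m5 = 0 | (a.0 + b.0 + (a.0 + 0 | 0)) :: ··a··> m6, ··b··> m6
  m6 = 0 | 0 :: ·
Q's transition system — 7 states:
  n0 = b.(b.(a.0 + (0 + 0)) | (a.0 + b.0 + (a.0 + 0 | 0))) :: ··b··> n1
  n1 = b.(a.0 + (0 + 0)) | (a.0 + b.0 + (a.0 + 0 | 0)) :: ··a··> n2, ··b··> n2, ··b··> n3
  n2 = b.(a.0 + (0 + 0)) | 0 :: ··b··> n4
  n3 = (a.0 + (0 + 0)) | (a.0 + b.0 + (a.0 + 0 | 0)) :: ··a··> n4, ··a··> n5, ··b··> n4
  n4 = (a.0 + (0 + 0)) | 0 :: ··a··> n6
  n5 = 0 | (a.0 + b.0 + (a.0 + 0 | 0)) :: ··a··> n6, ··b··> n6
  n6 = 0 | 0 :: ·
Trace ⟨a⟩ through P, begin at {m0}:
  step 1 (a): {m1}
  — P admits the full trace.
Trace ⟨a⟩ through Q, begin at {n0}:
  step 1 (a): ∅  — Q cannot continue

a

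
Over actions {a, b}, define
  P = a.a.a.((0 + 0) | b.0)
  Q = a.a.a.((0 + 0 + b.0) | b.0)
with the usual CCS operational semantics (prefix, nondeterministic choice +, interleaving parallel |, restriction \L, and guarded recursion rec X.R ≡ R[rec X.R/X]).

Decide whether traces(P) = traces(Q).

Reachable graph of P (5 states):
  u0 = a.a.a.((0 + 0) | b.0) | -a-> u1
  u1 = a.a.((0 + 0) | b.0) | -a-> u2
  u2 = a.((0 + 0) | b.0) | -a-> u3
  u3 = (0 + 0) | b.0 | -b-> u4
  u4 = (0 + 0) | 0 | deadlocked
Reachable graph of Q (7 states):
  v0 = a.a.a.((0 + 0 + b.0) | b.0) | -a-> v1
  v1 = a.a.((0 + 0 + b.0) | b.0) | -a-> v2
  v2 = a.((0 + 0 + b.0) | b.0) | -a-> v3
  v3 = (0 + 0 + b.0) | b.0 | -b-> v4, -b-> v5
  v4 = (0 + 0 + b.0) | 0 | -b-> v6
  v5 = 0 | b.0 | -b-> v6
  v6 = 0 | 0 | deadlocked
Executing aaabb from Q (initial set {v0}):
  step 1 (a): {v1}
  step 2 (a): {v2}
  step 3 (a): {v3}
  step 4 (b): {v4, v5}
  step 5 (b): {v6}
  — Q admits the full trace.
Executing aaabb from P (initial set {u0}):
  step 1 (a): {u1}
  step 2 (a): {u2}
  step 3 (a): {u3}
  step 4 (b): {u4}
  step 5 (b): no successor for P

NO — witness ⟨aaabb⟩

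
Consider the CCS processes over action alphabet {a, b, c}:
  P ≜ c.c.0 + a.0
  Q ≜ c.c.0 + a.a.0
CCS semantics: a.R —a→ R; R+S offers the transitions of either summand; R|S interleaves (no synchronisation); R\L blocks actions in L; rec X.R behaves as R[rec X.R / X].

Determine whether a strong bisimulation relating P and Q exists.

not bisimilar

Reachable graph of P (3 states):
  s0 = c.c.0 + a.0 | --a--▸ s1, --c--▸ s2
  s1 = 0 | ·
  s2 = c.0 | --c--▸ s1
Reachable graph of Q (4 states):
  t0 = c.c.0 + a.a.0 | --a--▸ t1, --c--▸ t2
  t1 = a.0 | --a--▸ t3
  t2 = c.0 | --c--▸ t3
  t3 = 0 | ·
Coarsest stable partition (strong bisimilarity classes):
  B0 = {s0}
  B1 = {s1, t3}
  B2 = {s2, t2}
  B3 = {t0}
  B4 = {t1}
s0 ∈ B0, t0 ∈ B3 → different blocks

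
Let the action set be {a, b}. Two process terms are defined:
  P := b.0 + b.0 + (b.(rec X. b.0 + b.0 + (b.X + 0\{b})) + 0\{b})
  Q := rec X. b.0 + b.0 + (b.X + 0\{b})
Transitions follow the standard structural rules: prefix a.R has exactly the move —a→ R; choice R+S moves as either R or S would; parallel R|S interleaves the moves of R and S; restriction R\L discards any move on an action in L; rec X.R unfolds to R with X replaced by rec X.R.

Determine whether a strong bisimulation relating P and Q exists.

bisimilar

LTS(P): 3 reachable states
  s0 = b.0 + b.0 + (b.(rec X. b.0 + b.0 + (b.X + 0\{b})) + 0\{b}) | =b=> s1, =b=> s2
  s1 = 0 | deadlocked
  s2 = rec X. b.0 + b.0 + (b.X + 0\{b}) | =b=> s1, =b=> s2
LTS(Q): 2 reachable states
  t0 = rec X. b.0 + b.0 + (b.X + 0\{b}) | =b=> t0, =b=> t1
  t1 = 0 | deadlocked
Coarsest stable partition (strong bisimilarity classes):
  B0 = {s0, s2, t0}
  B1 = {s1, t1}
s0 ∈ B0, t0 ∈ B0 → same block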